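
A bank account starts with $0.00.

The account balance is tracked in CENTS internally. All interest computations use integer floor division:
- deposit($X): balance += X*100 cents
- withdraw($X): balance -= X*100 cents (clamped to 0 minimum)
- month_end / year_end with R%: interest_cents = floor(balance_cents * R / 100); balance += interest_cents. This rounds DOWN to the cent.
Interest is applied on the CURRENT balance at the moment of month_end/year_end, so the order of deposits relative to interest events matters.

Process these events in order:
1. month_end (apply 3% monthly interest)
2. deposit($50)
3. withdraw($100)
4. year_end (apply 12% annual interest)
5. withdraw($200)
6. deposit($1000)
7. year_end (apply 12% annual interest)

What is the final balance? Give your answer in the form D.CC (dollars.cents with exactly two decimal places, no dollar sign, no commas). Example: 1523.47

After 1 (month_end (apply 3% monthly interest)): balance=$0.00 total_interest=$0.00
After 2 (deposit($50)): balance=$50.00 total_interest=$0.00
After 3 (withdraw($100)): balance=$0.00 total_interest=$0.00
After 4 (year_end (apply 12% annual interest)): balance=$0.00 total_interest=$0.00
After 5 (withdraw($200)): balance=$0.00 total_interest=$0.00
After 6 (deposit($1000)): balance=$1000.00 total_interest=$0.00
After 7 (year_end (apply 12% annual interest)): balance=$1120.00 total_interest=$120.00

Answer: 1120.00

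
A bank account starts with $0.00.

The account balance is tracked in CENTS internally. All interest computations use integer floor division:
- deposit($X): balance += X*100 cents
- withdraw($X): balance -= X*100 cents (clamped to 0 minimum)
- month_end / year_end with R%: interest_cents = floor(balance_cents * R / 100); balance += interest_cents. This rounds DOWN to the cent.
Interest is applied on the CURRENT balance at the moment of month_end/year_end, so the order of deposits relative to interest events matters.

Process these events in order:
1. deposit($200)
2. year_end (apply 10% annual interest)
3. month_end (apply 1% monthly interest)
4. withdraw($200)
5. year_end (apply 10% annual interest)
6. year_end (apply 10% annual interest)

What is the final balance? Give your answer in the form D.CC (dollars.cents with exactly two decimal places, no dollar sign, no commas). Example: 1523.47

After 1 (deposit($200)): balance=$200.00 total_interest=$0.00
After 2 (year_end (apply 10% annual interest)): balance=$220.00 total_interest=$20.00
After 3 (month_end (apply 1% monthly interest)): balance=$222.20 total_interest=$22.20
After 4 (withdraw($200)): balance=$22.20 total_interest=$22.20
After 5 (year_end (apply 10% annual interest)): balance=$24.42 total_interest=$24.42
After 6 (year_end (apply 10% annual interest)): balance=$26.86 total_interest=$26.86

Answer: 26.86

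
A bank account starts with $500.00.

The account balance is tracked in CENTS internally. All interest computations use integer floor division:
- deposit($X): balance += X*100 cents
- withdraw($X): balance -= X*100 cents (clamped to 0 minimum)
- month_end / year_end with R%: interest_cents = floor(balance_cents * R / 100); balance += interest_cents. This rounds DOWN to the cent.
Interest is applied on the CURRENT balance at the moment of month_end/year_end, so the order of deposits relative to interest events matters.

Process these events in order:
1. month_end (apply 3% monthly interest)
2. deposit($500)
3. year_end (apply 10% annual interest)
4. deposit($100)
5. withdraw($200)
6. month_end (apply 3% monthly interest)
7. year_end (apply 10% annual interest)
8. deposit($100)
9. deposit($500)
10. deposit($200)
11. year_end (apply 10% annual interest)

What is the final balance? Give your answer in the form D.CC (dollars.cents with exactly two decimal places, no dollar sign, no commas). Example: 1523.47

After 1 (month_end (apply 3% monthly interest)): balance=$515.00 total_interest=$15.00
After 2 (deposit($500)): balance=$1015.00 total_interest=$15.00
After 3 (year_end (apply 10% annual interest)): balance=$1116.50 total_interest=$116.50
After 4 (deposit($100)): balance=$1216.50 total_interest=$116.50
After 5 (withdraw($200)): balance=$1016.50 total_interest=$116.50
After 6 (month_end (apply 3% monthly interest)): balance=$1046.99 total_interest=$146.99
After 7 (year_end (apply 10% annual interest)): balance=$1151.68 total_interest=$251.68
After 8 (deposit($100)): balance=$1251.68 total_interest=$251.68
After 9 (deposit($500)): balance=$1751.68 total_interest=$251.68
After 10 (deposit($200)): balance=$1951.68 total_interest=$251.68
After 11 (year_end (apply 10% annual interest)): balance=$2146.84 total_interest=$446.84

Answer: 2146.84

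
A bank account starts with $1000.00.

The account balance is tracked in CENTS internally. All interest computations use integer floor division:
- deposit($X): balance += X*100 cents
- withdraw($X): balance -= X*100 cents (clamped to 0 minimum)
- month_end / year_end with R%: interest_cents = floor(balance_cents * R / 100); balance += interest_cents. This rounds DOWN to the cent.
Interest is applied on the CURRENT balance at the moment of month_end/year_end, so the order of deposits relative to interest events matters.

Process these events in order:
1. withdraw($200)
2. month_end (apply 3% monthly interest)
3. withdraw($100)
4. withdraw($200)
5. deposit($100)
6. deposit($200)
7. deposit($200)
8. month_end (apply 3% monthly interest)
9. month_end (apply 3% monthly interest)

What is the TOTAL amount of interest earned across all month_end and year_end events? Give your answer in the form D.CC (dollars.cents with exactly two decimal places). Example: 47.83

Answer: 86.36

Derivation:
After 1 (withdraw($200)): balance=$800.00 total_interest=$0.00
After 2 (month_end (apply 3% monthly interest)): balance=$824.00 total_interest=$24.00
After 3 (withdraw($100)): balance=$724.00 total_interest=$24.00
After 4 (withdraw($200)): balance=$524.00 total_interest=$24.00
After 5 (deposit($100)): balance=$624.00 total_interest=$24.00
After 6 (deposit($200)): balance=$824.00 total_interest=$24.00
After 7 (deposit($200)): balance=$1024.00 total_interest=$24.00
After 8 (month_end (apply 3% monthly interest)): balance=$1054.72 total_interest=$54.72
After 9 (month_end (apply 3% monthly interest)): balance=$1086.36 total_interest=$86.36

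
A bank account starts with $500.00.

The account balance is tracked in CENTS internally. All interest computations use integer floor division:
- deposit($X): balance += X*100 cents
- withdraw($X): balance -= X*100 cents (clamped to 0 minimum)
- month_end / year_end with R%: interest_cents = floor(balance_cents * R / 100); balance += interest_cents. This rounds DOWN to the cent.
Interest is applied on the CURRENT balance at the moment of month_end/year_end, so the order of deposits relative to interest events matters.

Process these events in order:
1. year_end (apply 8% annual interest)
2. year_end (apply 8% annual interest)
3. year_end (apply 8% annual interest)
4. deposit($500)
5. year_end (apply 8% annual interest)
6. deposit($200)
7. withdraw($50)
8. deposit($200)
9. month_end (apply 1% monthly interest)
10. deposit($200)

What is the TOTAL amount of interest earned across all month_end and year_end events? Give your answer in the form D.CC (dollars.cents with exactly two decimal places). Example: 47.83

Answer: 235.93

Derivation:
After 1 (year_end (apply 8% annual interest)): balance=$540.00 total_interest=$40.00
After 2 (year_end (apply 8% annual interest)): balance=$583.20 total_interest=$83.20
After 3 (year_end (apply 8% annual interest)): balance=$629.85 total_interest=$129.85
After 4 (deposit($500)): balance=$1129.85 total_interest=$129.85
After 5 (year_end (apply 8% annual interest)): balance=$1220.23 total_interest=$220.23
After 6 (deposit($200)): balance=$1420.23 total_interest=$220.23
After 7 (withdraw($50)): balance=$1370.23 total_interest=$220.23
After 8 (deposit($200)): balance=$1570.23 total_interest=$220.23
After 9 (month_end (apply 1% monthly interest)): balance=$1585.93 total_interest=$235.93
After 10 (deposit($200)): balance=$1785.93 total_interest=$235.93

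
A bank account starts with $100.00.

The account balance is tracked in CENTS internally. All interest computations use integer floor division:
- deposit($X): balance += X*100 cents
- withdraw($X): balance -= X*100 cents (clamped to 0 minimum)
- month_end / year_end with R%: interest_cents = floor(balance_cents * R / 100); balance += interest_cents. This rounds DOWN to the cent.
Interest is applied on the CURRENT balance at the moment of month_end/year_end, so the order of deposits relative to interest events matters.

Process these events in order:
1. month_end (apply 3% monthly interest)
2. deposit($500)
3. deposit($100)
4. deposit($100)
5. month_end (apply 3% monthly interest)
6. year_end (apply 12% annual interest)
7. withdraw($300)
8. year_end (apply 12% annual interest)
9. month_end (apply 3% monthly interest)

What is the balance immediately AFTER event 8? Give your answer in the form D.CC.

Answer: 701.50

Derivation:
After 1 (month_end (apply 3% monthly interest)): balance=$103.00 total_interest=$3.00
After 2 (deposit($500)): balance=$603.00 total_interest=$3.00
After 3 (deposit($100)): balance=$703.00 total_interest=$3.00
After 4 (deposit($100)): balance=$803.00 total_interest=$3.00
After 5 (month_end (apply 3% monthly interest)): balance=$827.09 total_interest=$27.09
After 6 (year_end (apply 12% annual interest)): balance=$926.34 total_interest=$126.34
After 7 (withdraw($300)): balance=$626.34 total_interest=$126.34
After 8 (year_end (apply 12% annual interest)): balance=$701.50 total_interest=$201.50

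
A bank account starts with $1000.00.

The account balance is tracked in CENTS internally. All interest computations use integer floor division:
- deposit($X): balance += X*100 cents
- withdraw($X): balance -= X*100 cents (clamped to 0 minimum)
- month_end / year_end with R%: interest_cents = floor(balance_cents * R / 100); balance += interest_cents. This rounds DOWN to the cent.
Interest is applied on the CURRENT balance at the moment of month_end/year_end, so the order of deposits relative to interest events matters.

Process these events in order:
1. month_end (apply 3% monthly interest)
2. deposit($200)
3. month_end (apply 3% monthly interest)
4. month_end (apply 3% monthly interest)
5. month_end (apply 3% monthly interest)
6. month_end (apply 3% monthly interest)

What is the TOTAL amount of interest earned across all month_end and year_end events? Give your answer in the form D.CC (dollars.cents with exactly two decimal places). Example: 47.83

Answer: 184.36

Derivation:
After 1 (month_end (apply 3% monthly interest)): balance=$1030.00 total_interest=$30.00
After 2 (deposit($200)): balance=$1230.00 total_interest=$30.00
After 3 (month_end (apply 3% monthly interest)): balance=$1266.90 total_interest=$66.90
After 4 (month_end (apply 3% monthly interest)): balance=$1304.90 total_interest=$104.90
After 5 (month_end (apply 3% monthly interest)): balance=$1344.04 total_interest=$144.04
After 6 (month_end (apply 3% monthly interest)): balance=$1384.36 total_interest=$184.36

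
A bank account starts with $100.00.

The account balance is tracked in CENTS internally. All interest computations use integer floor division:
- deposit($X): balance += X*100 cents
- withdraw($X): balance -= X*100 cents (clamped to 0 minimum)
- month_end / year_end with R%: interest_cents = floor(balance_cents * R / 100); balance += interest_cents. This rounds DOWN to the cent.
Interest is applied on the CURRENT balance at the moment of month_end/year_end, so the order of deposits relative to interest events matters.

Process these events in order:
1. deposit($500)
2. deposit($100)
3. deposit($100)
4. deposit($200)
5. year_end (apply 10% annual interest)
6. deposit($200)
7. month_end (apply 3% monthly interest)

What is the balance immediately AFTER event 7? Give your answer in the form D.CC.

After 1 (deposit($500)): balance=$600.00 total_interest=$0.00
After 2 (deposit($100)): balance=$700.00 total_interest=$0.00
After 3 (deposit($100)): balance=$800.00 total_interest=$0.00
After 4 (deposit($200)): balance=$1000.00 total_interest=$0.00
After 5 (year_end (apply 10% annual interest)): balance=$1100.00 total_interest=$100.00
After 6 (deposit($200)): balance=$1300.00 total_interest=$100.00
After 7 (month_end (apply 3% monthly interest)): balance=$1339.00 total_interest=$139.00

Answer: 1339.00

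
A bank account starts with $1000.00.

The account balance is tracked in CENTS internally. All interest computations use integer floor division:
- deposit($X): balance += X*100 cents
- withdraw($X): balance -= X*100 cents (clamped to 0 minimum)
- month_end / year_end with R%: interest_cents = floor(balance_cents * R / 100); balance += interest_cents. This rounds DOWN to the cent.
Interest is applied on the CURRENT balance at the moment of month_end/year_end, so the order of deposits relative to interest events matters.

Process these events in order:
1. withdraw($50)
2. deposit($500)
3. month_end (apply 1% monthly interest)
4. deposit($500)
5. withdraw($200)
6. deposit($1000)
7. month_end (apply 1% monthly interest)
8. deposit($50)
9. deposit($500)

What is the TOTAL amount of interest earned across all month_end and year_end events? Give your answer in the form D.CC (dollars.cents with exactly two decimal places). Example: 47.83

Answer: 42.14

Derivation:
After 1 (withdraw($50)): balance=$950.00 total_interest=$0.00
After 2 (deposit($500)): balance=$1450.00 total_interest=$0.00
After 3 (month_end (apply 1% monthly interest)): balance=$1464.50 total_interest=$14.50
After 4 (deposit($500)): balance=$1964.50 total_interest=$14.50
After 5 (withdraw($200)): balance=$1764.50 total_interest=$14.50
After 6 (deposit($1000)): balance=$2764.50 total_interest=$14.50
After 7 (month_end (apply 1% monthly interest)): balance=$2792.14 total_interest=$42.14
After 8 (deposit($50)): balance=$2842.14 total_interest=$42.14
After 9 (deposit($500)): balance=$3342.14 total_interest=$42.14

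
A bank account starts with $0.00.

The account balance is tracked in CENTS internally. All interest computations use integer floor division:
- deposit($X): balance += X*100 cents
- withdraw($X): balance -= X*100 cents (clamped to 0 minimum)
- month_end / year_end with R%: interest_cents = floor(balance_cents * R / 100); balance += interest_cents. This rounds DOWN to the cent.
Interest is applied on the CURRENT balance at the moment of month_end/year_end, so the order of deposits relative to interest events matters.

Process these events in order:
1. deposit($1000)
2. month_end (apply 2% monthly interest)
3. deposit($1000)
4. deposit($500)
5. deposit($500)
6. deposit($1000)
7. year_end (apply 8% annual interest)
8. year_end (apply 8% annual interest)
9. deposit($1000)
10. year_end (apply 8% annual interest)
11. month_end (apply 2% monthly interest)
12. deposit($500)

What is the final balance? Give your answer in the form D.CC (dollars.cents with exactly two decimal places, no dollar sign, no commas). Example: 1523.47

After 1 (deposit($1000)): balance=$1000.00 total_interest=$0.00
After 2 (month_end (apply 2% monthly interest)): balance=$1020.00 total_interest=$20.00
After 3 (deposit($1000)): balance=$2020.00 total_interest=$20.00
After 4 (deposit($500)): balance=$2520.00 total_interest=$20.00
After 5 (deposit($500)): balance=$3020.00 total_interest=$20.00
After 6 (deposit($1000)): balance=$4020.00 total_interest=$20.00
After 7 (year_end (apply 8% annual interest)): balance=$4341.60 total_interest=$341.60
After 8 (year_end (apply 8% annual interest)): balance=$4688.92 total_interest=$688.92
After 9 (deposit($1000)): balance=$5688.92 total_interest=$688.92
After 10 (year_end (apply 8% annual interest)): balance=$6144.03 total_interest=$1144.03
After 11 (month_end (apply 2% monthly interest)): balance=$6266.91 total_interest=$1266.91
After 12 (deposit($500)): balance=$6766.91 total_interest=$1266.91

Answer: 6766.91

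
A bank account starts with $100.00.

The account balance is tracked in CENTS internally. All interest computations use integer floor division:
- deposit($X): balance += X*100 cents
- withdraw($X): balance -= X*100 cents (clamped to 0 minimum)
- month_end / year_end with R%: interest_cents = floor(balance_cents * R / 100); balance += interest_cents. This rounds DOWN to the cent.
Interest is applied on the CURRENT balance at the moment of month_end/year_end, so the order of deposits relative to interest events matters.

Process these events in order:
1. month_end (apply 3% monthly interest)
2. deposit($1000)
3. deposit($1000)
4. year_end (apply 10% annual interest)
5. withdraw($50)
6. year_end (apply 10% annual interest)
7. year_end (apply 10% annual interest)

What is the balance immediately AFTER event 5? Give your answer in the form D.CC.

Answer: 2263.30

Derivation:
After 1 (month_end (apply 3% monthly interest)): balance=$103.00 total_interest=$3.00
After 2 (deposit($1000)): balance=$1103.00 total_interest=$3.00
After 3 (deposit($1000)): balance=$2103.00 total_interest=$3.00
After 4 (year_end (apply 10% annual interest)): balance=$2313.30 total_interest=$213.30
After 5 (withdraw($50)): balance=$2263.30 total_interest=$213.30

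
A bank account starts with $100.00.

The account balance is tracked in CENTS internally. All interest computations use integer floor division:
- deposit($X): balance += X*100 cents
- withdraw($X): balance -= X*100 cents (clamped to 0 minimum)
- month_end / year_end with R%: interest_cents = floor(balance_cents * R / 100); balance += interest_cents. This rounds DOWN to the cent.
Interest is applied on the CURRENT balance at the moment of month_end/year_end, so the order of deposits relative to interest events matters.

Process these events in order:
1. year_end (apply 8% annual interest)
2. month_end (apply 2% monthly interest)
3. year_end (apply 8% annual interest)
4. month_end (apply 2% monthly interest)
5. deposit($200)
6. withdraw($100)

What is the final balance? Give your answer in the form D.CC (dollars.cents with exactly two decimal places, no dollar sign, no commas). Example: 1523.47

Answer: 221.34

Derivation:
After 1 (year_end (apply 8% annual interest)): balance=$108.00 total_interest=$8.00
After 2 (month_end (apply 2% monthly interest)): balance=$110.16 total_interest=$10.16
After 3 (year_end (apply 8% annual interest)): balance=$118.97 total_interest=$18.97
After 4 (month_end (apply 2% monthly interest)): balance=$121.34 total_interest=$21.34
After 5 (deposit($200)): balance=$321.34 total_interest=$21.34
After 6 (withdraw($100)): balance=$221.34 total_interest=$21.34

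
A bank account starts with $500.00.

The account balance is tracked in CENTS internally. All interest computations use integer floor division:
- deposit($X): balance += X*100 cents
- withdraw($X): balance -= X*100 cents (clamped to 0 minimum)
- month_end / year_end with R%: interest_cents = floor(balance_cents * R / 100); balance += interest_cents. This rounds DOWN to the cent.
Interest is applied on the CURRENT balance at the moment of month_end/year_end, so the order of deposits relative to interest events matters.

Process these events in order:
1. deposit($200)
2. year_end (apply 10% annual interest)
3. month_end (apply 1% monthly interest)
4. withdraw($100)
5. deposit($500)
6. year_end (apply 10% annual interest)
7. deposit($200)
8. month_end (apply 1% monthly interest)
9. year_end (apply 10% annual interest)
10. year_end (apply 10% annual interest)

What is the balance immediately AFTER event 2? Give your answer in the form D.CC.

Answer: 770.00

Derivation:
After 1 (deposit($200)): balance=$700.00 total_interest=$0.00
After 2 (year_end (apply 10% annual interest)): balance=$770.00 total_interest=$70.00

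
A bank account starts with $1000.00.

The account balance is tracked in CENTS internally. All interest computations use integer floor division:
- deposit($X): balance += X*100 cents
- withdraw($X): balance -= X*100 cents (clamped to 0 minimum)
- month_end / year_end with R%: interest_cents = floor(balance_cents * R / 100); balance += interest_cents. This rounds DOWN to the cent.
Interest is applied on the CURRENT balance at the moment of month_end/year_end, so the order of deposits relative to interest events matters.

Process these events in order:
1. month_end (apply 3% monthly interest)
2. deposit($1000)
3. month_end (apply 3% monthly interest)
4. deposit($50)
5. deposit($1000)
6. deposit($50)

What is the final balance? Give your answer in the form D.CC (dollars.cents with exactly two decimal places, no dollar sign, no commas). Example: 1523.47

After 1 (month_end (apply 3% monthly interest)): balance=$1030.00 total_interest=$30.00
After 2 (deposit($1000)): balance=$2030.00 total_interest=$30.00
After 3 (month_end (apply 3% monthly interest)): balance=$2090.90 total_interest=$90.90
After 4 (deposit($50)): balance=$2140.90 total_interest=$90.90
After 5 (deposit($1000)): balance=$3140.90 total_interest=$90.90
After 6 (deposit($50)): balance=$3190.90 total_interest=$90.90

Answer: 3190.90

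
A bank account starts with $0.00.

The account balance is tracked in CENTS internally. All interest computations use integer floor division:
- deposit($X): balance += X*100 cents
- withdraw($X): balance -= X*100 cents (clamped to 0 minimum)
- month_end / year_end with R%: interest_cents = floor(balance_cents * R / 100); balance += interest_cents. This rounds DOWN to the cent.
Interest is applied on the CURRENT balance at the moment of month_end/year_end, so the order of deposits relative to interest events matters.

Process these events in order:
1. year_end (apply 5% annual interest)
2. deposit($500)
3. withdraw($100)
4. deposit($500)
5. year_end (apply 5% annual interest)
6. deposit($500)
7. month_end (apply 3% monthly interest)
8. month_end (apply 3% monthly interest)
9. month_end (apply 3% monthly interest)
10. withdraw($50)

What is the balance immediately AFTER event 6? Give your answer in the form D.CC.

Answer: 1445.00

Derivation:
After 1 (year_end (apply 5% annual interest)): balance=$0.00 total_interest=$0.00
After 2 (deposit($500)): balance=$500.00 total_interest=$0.00
After 3 (withdraw($100)): balance=$400.00 total_interest=$0.00
After 4 (deposit($500)): balance=$900.00 total_interest=$0.00
After 5 (year_end (apply 5% annual interest)): balance=$945.00 total_interest=$45.00
After 6 (deposit($500)): balance=$1445.00 total_interest=$45.00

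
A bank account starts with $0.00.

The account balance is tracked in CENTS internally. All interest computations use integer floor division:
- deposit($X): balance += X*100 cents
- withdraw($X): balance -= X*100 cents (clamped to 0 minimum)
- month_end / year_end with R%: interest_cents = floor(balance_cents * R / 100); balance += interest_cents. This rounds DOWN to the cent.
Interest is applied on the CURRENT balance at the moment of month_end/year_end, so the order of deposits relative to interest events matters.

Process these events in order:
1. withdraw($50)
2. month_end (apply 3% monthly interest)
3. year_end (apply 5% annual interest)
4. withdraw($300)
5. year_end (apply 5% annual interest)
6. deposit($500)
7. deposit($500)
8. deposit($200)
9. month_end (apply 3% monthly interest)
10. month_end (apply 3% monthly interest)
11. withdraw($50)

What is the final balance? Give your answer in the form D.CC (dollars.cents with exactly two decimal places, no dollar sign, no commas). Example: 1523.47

After 1 (withdraw($50)): balance=$0.00 total_interest=$0.00
After 2 (month_end (apply 3% monthly interest)): balance=$0.00 total_interest=$0.00
After 3 (year_end (apply 5% annual interest)): balance=$0.00 total_interest=$0.00
After 4 (withdraw($300)): balance=$0.00 total_interest=$0.00
After 5 (year_end (apply 5% annual interest)): balance=$0.00 total_interest=$0.00
After 6 (deposit($500)): balance=$500.00 total_interest=$0.00
After 7 (deposit($500)): balance=$1000.00 total_interest=$0.00
After 8 (deposit($200)): balance=$1200.00 total_interest=$0.00
After 9 (month_end (apply 3% monthly interest)): balance=$1236.00 total_interest=$36.00
After 10 (month_end (apply 3% monthly interest)): balance=$1273.08 total_interest=$73.08
After 11 (withdraw($50)): balance=$1223.08 total_interest=$73.08

Answer: 1223.08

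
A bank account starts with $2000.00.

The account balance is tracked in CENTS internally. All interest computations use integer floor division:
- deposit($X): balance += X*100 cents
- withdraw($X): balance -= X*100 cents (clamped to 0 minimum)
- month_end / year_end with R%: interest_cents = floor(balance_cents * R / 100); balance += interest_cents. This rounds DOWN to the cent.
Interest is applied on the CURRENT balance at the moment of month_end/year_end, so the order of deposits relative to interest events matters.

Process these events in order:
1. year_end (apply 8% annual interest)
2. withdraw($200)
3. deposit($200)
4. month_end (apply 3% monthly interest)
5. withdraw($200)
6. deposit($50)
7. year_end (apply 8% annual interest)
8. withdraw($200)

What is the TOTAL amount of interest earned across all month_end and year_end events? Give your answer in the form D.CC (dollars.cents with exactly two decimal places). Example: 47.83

After 1 (year_end (apply 8% annual interest)): balance=$2160.00 total_interest=$160.00
After 2 (withdraw($200)): balance=$1960.00 total_interest=$160.00
After 3 (deposit($200)): balance=$2160.00 total_interest=$160.00
After 4 (month_end (apply 3% monthly interest)): balance=$2224.80 total_interest=$224.80
After 5 (withdraw($200)): balance=$2024.80 total_interest=$224.80
After 6 (deposit($50)): balance=$2074.80 total_interest=$224.80
After 7 (year_end (apply 8% annual interest)): balance=$2240.78 total_interest=$390.78
After 8 (withdraw($200)): balance=$2040.78 total_interest=$390.78

Answer: 390.78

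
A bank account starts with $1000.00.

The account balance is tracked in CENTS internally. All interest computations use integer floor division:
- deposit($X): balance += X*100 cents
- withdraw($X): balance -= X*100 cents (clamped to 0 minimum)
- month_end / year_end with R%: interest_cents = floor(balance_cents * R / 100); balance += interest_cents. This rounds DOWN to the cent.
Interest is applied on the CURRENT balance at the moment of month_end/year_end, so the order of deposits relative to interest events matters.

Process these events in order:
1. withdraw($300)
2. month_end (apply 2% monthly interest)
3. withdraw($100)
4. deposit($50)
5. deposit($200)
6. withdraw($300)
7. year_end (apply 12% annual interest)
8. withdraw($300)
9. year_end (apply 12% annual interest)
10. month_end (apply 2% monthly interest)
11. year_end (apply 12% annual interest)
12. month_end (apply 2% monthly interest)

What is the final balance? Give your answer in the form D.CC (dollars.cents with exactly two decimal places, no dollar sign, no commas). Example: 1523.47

Answer: 432.84

Derivation:
After 1 (withdraw($300)): balance=$700.00 total_interest=$0.00
After 2 (month_end (apply 2% monthly interest)): balance=$714.00 total_interest=$14.00
After 3 (withdraw($100)): balance=$614.00 total_interest=$14.00
After 4 (deposit($50)): balance=$664.00 total_interest=$14.00
After 5 (deposit($200)): balance=$864.00 total_interest=$14.00
After 6 (withdraw($300)): balance=$564.00 total_interest=$14.00
After 7 (year_end (apply 12% annual interest)): balance=$631.68 total_interest=$81.68
After 8 (withdraw($300)): balance=$331.68 total_interest=$81.68
After 9 (year_end (apply 12% annual interest)): balance=$371.48 total_interest=$121.48
After 10 (month_end (apply 2% monthly interest)): balance=$378.90 total_interest=$128.90
After 11 (year_end (apply 12% annual interest)): balance=$424.36 total_interest=$174.36
After 12 (month_end (apply 2% monthly interest)): balance=$432.84 total_interest=$182.84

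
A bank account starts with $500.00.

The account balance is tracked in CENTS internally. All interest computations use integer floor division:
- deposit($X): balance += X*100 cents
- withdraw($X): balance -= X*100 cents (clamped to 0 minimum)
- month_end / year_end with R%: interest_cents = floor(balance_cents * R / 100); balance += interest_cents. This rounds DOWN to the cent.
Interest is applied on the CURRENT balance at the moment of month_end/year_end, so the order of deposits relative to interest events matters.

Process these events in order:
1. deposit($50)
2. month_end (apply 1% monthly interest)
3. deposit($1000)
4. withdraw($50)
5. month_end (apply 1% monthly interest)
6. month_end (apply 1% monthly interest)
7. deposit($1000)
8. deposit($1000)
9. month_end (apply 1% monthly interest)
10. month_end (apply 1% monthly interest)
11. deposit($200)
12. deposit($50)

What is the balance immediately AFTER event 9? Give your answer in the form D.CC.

After 1 (deposit($50)): balance=$550.00 total_interest=$0.00
After 2 (month_end (apply 1% monthly interest)): balance=$555.50 total_interest=$5.50
After 3 (deposit($1000)): balance=$1555.50 total_interest=$5.50
After 4 (withdraw($50)): balance=$1505.50 total_interest=$5.50
After 5 (month_end (apply 1% monthly interest)): balance=$1520.55 total_interest=$20.55
After 6 (month_end (apply 1% monthly interest)): balance=$1535.75 total_interest=$35.75
After 7 (deposit($1000)): balance=$2535.75 total_interest=$35.75
After 8 (deposit($1000)): balance=$3535.75 total_interest=$35.75
After 9 (month_end (apply 1% monthly interest)): balance=$3571.10 total_interest=$71.10

Answer: 3571.10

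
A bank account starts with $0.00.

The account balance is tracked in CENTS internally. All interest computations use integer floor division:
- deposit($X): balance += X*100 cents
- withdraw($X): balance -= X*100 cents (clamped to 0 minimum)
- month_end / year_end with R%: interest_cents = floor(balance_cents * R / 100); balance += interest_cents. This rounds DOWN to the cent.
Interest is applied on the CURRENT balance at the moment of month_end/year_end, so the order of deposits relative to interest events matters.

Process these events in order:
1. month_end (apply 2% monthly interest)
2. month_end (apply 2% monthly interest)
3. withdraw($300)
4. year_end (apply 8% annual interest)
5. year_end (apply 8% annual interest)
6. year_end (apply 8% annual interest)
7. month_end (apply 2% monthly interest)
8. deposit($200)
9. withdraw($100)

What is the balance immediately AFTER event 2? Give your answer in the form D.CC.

After 1 (month_end (apply 2% monthly interest)): balance=$0.00 total_interest=$0.00
After 2 (month_end (apply 2% monthly interest)): balance=$0.00 total_interest=$0.00

Answer: 0.00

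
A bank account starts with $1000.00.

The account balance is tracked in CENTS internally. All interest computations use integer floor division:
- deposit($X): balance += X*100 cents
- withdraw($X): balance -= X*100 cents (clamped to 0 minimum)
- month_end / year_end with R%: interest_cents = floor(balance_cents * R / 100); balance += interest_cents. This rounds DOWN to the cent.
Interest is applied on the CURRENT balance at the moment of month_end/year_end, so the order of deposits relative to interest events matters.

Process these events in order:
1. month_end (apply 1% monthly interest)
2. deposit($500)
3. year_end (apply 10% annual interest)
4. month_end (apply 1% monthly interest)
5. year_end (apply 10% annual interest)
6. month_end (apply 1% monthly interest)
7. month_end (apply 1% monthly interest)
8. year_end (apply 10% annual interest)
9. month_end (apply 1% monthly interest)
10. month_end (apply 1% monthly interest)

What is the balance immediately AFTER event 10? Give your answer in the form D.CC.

After 1 (month_end (apply 1% monthly interest)): balance=$1010.00 total_interest=$10.00
After 2 (deposit($500)): balance=$1510.00 total_interest=$10.00
After 3 (year_end (apply 10% annual interest)): balance=$1661.00 total_interest=$161.00
After 4 (month_end (apply 1% monthly interest)): balance=$1677.61 total_interest=$177.61
After 5 (year_end (apply 10% annual interest)): balance=$1845.37 total_interest=$345.37
After 6 (month_end (apply 1% monthly interest)): balance=$1863.82 total_interest=$363.82
After 7 (month_end (apply 1% monthly interest)): balance=$1882.45 total_interest=$382.45
After 8 (year_end (apply 10% annual interest)): balance=$2070.69 total_interest=$570.69
After 9 (month_end (apply 1% monthly interest)): balance=$2091.39 total_interest=$591.39
After 10 (month_end (apply 1% monthly interest)): balance=$2112.30 total_interest=$612.30

Answer: 2112.30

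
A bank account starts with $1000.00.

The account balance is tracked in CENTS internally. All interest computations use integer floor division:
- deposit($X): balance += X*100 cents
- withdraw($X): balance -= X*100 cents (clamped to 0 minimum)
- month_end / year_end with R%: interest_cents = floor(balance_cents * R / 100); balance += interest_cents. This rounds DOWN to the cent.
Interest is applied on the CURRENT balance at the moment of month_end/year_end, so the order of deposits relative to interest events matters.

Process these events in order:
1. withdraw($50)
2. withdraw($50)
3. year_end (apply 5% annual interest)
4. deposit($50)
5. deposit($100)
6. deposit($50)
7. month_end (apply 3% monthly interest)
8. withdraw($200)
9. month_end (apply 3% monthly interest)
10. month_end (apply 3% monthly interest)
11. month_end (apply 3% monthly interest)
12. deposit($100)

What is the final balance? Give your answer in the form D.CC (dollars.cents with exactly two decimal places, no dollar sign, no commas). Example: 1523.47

After 1 (withdraw($50)): balance=$950.00 total_interest=$0.00
After 2 (withdraw($50)): balance=$900.00 total_interest=$0.00
After 3 (year_end (apply 5% annual interest)): balance=$945.00 total_interest=$45.00
After 4 (deposit($50)): balance=$995.00 total_interest=$45.00
After 5 (deposit($100)): balance=$1095.00 total_interest=$45.00
After 6 (deposit($50)): balance=$1145.00 total_interest=$45.00
After 7 (month_end (apply 3% monthly interest)): balance=$1179.35 total_interest=$79.35
After 8 (withdraw($200)): balance=$979.35 total_interest=$79.35
After 9 (month_end (apply 3% monthly interest)): balance=$1008.73 total_interest=$108.73
After 10 (month_end (apply 3% monthly interest)): balance=$1038.99 total_interest=$138.99
After 11 (month_end (apply 3% monthly interest)): balance=$1070.15 total_interest=$170.15
After 12 (deposit($100)): balance=$1170.15 total_interest=$170.15

Answer: 1170.15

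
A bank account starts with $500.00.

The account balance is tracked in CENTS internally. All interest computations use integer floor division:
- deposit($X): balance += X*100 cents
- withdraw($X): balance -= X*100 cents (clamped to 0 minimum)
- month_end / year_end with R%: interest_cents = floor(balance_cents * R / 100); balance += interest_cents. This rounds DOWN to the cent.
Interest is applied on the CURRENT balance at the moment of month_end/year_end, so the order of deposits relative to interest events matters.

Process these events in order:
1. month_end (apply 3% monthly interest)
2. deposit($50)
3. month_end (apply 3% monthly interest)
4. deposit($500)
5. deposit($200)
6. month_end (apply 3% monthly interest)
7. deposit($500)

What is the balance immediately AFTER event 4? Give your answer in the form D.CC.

Answer: 1081.95

Derivation:
After 1 (month_end (apply 3% monthly interest)): balance=$515.00 total_interest=$15.00
After 2 (deposit($50)): balance=$565.00 total_interest=$15.00
After 3 (month_end (apply 3% monthly interest)): balance=$581.95 total_interest=$31.95
After 4 (deposit($500)): balance=$1081.95 total_interest=$31.95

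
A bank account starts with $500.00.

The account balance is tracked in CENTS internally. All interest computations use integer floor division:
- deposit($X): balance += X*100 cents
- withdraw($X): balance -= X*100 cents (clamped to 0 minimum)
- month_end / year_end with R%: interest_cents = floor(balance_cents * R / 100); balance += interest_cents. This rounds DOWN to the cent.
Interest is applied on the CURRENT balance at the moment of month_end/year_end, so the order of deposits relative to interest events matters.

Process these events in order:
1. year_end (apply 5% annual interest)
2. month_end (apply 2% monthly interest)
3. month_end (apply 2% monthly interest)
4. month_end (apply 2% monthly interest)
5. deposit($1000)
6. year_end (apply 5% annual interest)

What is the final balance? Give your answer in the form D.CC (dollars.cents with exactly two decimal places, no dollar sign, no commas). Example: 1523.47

After 1 (year_end (apply 5% annual interest)): balance=$525.00 total_interest=$25.00
After 2 (month_end (apply 2% monthly interest)): balance=$535.50 total_interest=$35.50
After 3 (month_end (apply 2% monthly interest)): balance=$546.21 total_interest=$46.21
After 4 (month_end (apply 2% monthly interest)): balance=$557.13 total_interest=$57.13
After 5 (deposit($1000)): balance=$1557.13 total_interest=$57.13
After 6 (year_end (apply 5% annual interest)): balance=$1634.98 total_interest=$134.98

Answer: 1634.98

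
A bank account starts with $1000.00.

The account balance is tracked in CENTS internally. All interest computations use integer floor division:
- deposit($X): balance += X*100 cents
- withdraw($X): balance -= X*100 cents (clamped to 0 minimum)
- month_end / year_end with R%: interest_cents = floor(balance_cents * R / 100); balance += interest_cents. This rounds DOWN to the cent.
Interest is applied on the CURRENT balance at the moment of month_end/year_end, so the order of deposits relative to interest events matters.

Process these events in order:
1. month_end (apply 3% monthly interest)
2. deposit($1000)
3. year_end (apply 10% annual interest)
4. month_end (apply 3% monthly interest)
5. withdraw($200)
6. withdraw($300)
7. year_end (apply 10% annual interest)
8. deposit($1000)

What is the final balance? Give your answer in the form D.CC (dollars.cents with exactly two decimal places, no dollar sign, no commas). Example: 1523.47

Answer: 2979.98

Derivation:
After 1 (month_end (apply 3% monthly interest)): balance=$1030.00 total_interest=$30.00
After 2 (deposit($1000)): balance=$2030.00 total_interest=$30.00
After 3 (year_end (apply 10% annual interest)): balance=$2233.00 total_interest=$233.00
After 4 (month_end (apply 3% monthly interest)): balance=$2299.99 total_interest=$299.99
After 5 (withdraw($200)): balance=$2099.99 total_interest=$299.99
After 6 (withdraw($300)): balance=$1799.99 total_interest=$299.99
After 7 (year_end (apply 10% annual interest)): balance=$1979.98 total_interest=$479.98
After 8 (deposit($1000)): balance=$2979.98 total_interest=$479.98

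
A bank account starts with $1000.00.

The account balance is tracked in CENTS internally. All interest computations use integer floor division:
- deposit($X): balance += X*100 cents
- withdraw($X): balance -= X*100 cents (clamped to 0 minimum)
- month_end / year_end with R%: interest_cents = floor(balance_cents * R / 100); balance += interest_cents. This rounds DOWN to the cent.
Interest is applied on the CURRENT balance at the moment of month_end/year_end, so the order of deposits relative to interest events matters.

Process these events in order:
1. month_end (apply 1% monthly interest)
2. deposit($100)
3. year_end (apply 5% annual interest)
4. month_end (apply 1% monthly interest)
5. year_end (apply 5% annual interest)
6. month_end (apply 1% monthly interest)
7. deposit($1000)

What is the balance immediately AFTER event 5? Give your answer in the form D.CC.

After 1 (month_end (apply 1% monthly interest)): balance=$1010.00 total_interest=$10.00
After 2 (deposit($100)): balance=$1110.00 total_interest=$10.00
After 3 (year_end (apply 5% annual interest)): balance=$1165.50 total_interest=$65.50
After 4 (month_end (apply 1% monthly interest)): balance=$1177.15 total_interest=$77.15
After 5 (year_end (apply 5% annual interest)): balance=$1236.00 total_interest=$136.00

Answer: 1236.00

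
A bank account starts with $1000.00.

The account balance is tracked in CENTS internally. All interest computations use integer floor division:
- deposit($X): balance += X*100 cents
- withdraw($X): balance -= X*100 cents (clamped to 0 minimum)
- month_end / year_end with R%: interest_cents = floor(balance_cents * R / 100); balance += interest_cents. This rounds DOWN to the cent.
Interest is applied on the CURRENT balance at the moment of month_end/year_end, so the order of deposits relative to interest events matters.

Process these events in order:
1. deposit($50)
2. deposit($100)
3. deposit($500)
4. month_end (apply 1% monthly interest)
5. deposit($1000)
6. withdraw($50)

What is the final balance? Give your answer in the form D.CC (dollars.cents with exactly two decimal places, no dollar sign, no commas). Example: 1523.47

Answer: 2616.50

Derivation:
After 1 (deposit($50)): balance=$1050.00 total_interest=$0.00
After 2 (deposit($100)): balance=$1150.00 total_interest=$0.00
After 3 (deposit($500)): balance=$1650.00 total_interest=$0.00
After 4 (month_end (apply 1% monthly interest)): balance=$1666.50 total_interest=$16.50
After 5 (deposit($1000)): balance=$2666.50 total_interest=$16.50
After 6 (withdraw($50)): balance=$2616.50 total_interest=$16.50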